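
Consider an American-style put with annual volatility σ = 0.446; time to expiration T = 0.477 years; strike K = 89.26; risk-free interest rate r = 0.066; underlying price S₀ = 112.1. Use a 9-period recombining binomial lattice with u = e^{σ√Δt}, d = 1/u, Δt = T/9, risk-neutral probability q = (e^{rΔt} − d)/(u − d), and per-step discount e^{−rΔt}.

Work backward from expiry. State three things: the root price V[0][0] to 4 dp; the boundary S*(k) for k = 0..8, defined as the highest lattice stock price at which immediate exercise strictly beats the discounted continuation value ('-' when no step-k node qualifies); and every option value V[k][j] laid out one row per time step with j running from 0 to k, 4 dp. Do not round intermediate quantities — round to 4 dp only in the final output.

price = 3.6310
boundary = - - - - - - 60.5415 67.0881 74.3426
tree:
3.6310
5.5160 1.7059
8.1871 2.7905 0.5955
11.8255 4.4796 1.0622 0.1166
16.5416 7.0283 1.8735 0.2301 0.0000
22.2805 10.7195 3.2578 0.4539 0.0000 0.0000
28.7185 15.7757 5.5625 0.8956 0.0000 0.0000 0.0000
34.6262 22.1719 9.2678 1.7670 0.0000 0.0000 0.0000 0.0000
39.9574 28.7185 14.9174 3.4863 0.0000 0.0000 0.0000 0.0000 0.0000
44.7685 34.6262 22.1719 6.8785 0.0000 0.0000 0.0000 0.0000 0.0000 0.0000

Δt=0.05300, u=1.10813, d=0.90242, q=0.49139, disc=e^(-rΔt)=0.99651
k=9 terminal: V=max(K-S,0) → 44.7685 34.6262 22.1719 6.8785 0.0000 0.0000 0.0000 0.0000 0.0000 0.0000
k=8: j=0 S=49.3026 intr=39.9574 cont=39.6458 V=39.9574[EX]; j=1 S=60.5415 intr=28.7185 cont=28.4068 V=28.7185[EX]; j=2 S=74.3426 intr=14.9174 cont=14.6057 V=14.9174[EX]; j=3 S=91.2897 intr=0.0000 cont=3.4863 V=3.4863[hold]; j=4 S=112.1000 intr=0.0000 cont=0.0000 V=0.0000[hold]; j=5 S=137.6543 intr=0.0000 cont=0.0000 V=0.0000[hold]; j=6 S=169.0338 intr=0.0000 cont=0.0000 V=0.0000[hold]; j=7 S=207.5667 intr=0.0000 cont=0.0000 V=0.0000[hold]; j=8 S=254.8835 intr=0.0000 cont=0.0000 V=0.0000[hold]  S*(8)=74.3426
k=7: j=0 S=54.6338 intr=34.6262 cont=34.3145 V=34.6262[EX]; j=1 S=67.0881 intr=22.1719 cont=21.8602 V=22.1719[EX]; j=2 S=82.3815 intr=6.8785 cont=9.2678 V=9.2678[hold]; j=3 S=101.1611 intr=0.0000 cont=1.7670 V=1.7670[hold]; j=4 S=124.2217 intr=0.0000 cont=0.0000 V=0.0000[hold]; j=5 S=152.5393 intr=0.0000 cont=0.0000 V=0.0000[hold]; j=6 S=187.3120 intr=0.0000 cont=0.0000 V=0.0000[hold]; j=7 S=230.0116 intr=0.0000 cont=0.0000 V=0.0000[hold]  S*(7)=67.0881
k=6: j=0 S=60.5415 intr=28.7185 cont=28.4068 V=28.7185[EX]; j=1 S=74.3426 intr=14.9174 cont=15.7757 V=15.7757[hold]; j=2 S=91.2897 intr=0.0000 cont=5.5625 V=5.5625[hold]; j=3 S=112.1000 intr=0.0000 cont=0.8956 V=0.8956[hold]; j=4 S=137.6543 intr=0.0000 cont=0.0000 V=0.0000[hold]; j=5 S=169.0338 intr=0.0000 cont=0.0000 V=0.0000[hold]; j=6 S=207.5667 intr=0.0000 cont=0.0000 V=0.0000[hold]  S*(6)=60.5415
k=5: j=0 S=67.0881 intr=22.1719 cont=22.2805 V=22.2805[hold]; j=1 S=82.3815 intr=6.8785 cont=10.7195 V=10.7195[hold]; j=2 S=101.1611 intr=0.0000 cont=3.2578 V=3.2578[hold]; j=3 S=124.2217 intr=0.0000 cont=0.4539 V=0.4539[hold]; j=4 S=152.5393 intr=0.0000 cont=0.0000 V=0.0000[hold]; j=5 S=187.3120 intr=0.0000 cont=0.0000 V=0.0000[hold]  S*(5)=-
k=4: j=0 S=74.3426 intr=14.9174 cont=16.5416 V=16.5416[hold]; j=1 S=91.2897 intr=0.0000 cont=7.0283 V=7.0283[hold]; j=2 S=112.1000 intr=0.0000 cont=1.8735 V=1.8735[hold]; j=3 S=137.6543 intr=0.0000 cont=0.2301 V=0.2301[hold]; j=4 S=169.0338 intr=0.0000 cont=0.0000 V=0.0000[hold]  S*(4)=-
k=3: j=0 S=82.3815 intr=6.8785 cont=11.8255 V=11.8255[hold]; j=1 S=101.1611 intr=0.0000 cont=4.4796 V=4.4796[hold]; j=2 S=124.2217 intr=0.0000 cont=1.0622 V=1.0622[hold]; j=3 S=152.5393 intr=0.0000 cont=0.1166 V=0.1166[hold]  S*(3)=-
k=2: j=0 S=91.2897 intr=0.0000 cont=8.1871 V=8.1871[hold]; j=1 S=112.1000 intr=0.0000 cont=2.7905 V=2.7905[hold]; j=2 S=137.6543 intr=0.0000 cont=0.5955 V=0.5955[hold]  S*(2)=-
k=1: j=0 S=101.1611 intr=0.0000 cont=5.5160 V=5.5160[hold]; j=1 S=124.2217 intr=0.0000 cont=1.7059 V=1.7059[hold]  S*(1)=-
k=0: j=0 S=112.1000 intr=0.0000 cont=3.6310 V=3.6310[hold]  S*(0)=-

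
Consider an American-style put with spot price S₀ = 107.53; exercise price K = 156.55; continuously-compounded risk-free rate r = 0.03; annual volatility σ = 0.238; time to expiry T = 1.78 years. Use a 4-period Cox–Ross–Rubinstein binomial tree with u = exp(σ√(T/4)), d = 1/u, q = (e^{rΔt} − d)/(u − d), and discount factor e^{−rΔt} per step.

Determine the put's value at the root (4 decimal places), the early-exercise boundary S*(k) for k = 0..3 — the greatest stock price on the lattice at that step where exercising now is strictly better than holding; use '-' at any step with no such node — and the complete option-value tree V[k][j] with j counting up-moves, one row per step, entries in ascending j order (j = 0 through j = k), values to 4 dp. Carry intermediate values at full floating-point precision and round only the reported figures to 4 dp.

params: Δt=0.44500 u=1.17206 d=0.85320 q=0.50254 e^(-rΔt)=0.98674
t_4 payoffs: 99.5696 78.2742 49.0200 8.8325 0.0000
t_3: node(3,0) S=66.7846 payoff=89.7654 vs cont=87.6893 → 89.7654 [stop]  node(3,1) S=91.7442 payoff=64.8058 vs cont=62.7298 → 64.8058 [stop]  node(3,2) S=126.0320 payoff=30.5180 vs cont=28.4420 → 30.5180 [stop]  node(3,3) S=173.1342 payoff=0.0000 vs cont=4.3356 → 4.3356 [wait]  ⇒ S*(3)=126.0320
t_2: node(2,0) S=78.2758 payoff=78.2742 vs cont=76.1982 → 78.2742 [stop]  node(2,1) S=107.5300 payoff=49.0200 vs cont=46.9439 → 49.0200 [stop]  node(2,2) S=147.7175 payoff=8.8325 vs cont=17.1301 → 17.1301 [wait]  ⇒ S*(2)=107.5300
t_1: node(1,0) S=91.7442 payoff=64.8058 vs cont=62.7298 → 64.8058 [stop]  node(1,1) S=126.0320 payoff=30.5180 vs cont=32.5565 → 32.5565 [wait]  ⇒ S*(1)=91.7442
t_0: node(0,0) S=107.5300 payoff=49.0200 vs cont=47.9548 → 49.0200 [stop]  ⇒ S*(0)=107.5300

price = 49.0200
boundary = 107.5300 91.7442 107.5300 126.0320
tree:
49.0200
64.8058 32.5565
78.2742 49.0200 17.1301
89.7654 64.8058 30.5180 4.3356
99.5696 78.2742 49.0200 8.8325 0.0000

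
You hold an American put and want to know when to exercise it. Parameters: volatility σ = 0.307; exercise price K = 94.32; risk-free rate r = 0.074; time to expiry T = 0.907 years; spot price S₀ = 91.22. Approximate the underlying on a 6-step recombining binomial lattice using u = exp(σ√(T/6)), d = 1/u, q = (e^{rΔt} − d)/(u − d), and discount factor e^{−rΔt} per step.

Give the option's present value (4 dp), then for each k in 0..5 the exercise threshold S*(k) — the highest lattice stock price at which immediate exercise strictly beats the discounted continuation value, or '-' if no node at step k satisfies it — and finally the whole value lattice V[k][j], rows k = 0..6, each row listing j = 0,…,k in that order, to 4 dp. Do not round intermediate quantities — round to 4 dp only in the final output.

price = 9.9318
boundary = - - 71.8478 63.7639 71.8478 80.9565
tree:
9.9318
15.2257 5.2062
22.4722 8.7924 1.9718
30.5561 14.3790 3.7688 0.3373
37.7304 22.4722 7.1370 0.7066 0.0000
44.0975 30.5561 13.3635 1.4800 0.0000 0.0000
49.7482 37.7304 22.4722 3.1000 0.0000 0.0000 0.0000

Δt=0.15117, u=1.12678, d=0.88749, q=0.51721, disc=e^(-rΔt)=0.98888
k=6 terminal: V=max(K-S,0) → 49.7482 37.7304 22.4722 3.1000 0.0000 0.0000 0.0000
k=5: j=0 S=50.2225 intr=44.0975 cont=43.0483 V=44.0975[EX]; j=1 S=63.7639 intr=30.5561 cont=29.5068 V=30.5561[EX]; j=2 S=80.9565 intr=13.3635 cont=12.3143 V=13.3635[EX]; j=3 S=102.7847 intr=0.0000 cont=1.4800 V=1.4800[hold]; j=4 S=130.4983 intr=0.0000 cont=0.0000 V=0.0000[hold]; j=5 S=165.6844 intr=0.0000 cont=0.0000 V=0.0000[hold]  S*(5)=80.9565
k=4: j=0 S=56.5896 intr=37.7304 cont=36.6811 V=37.7304[EX]; j=1 S=71.8478 intr=22.4722 cont=21.4230 V=22.4722[EX]; j=2 S=91.2200 intr=3.1000 cont=7.1370 V=7.1370[hold]; j=3 S=115.8155 intr=0.0000 cont=0.7066 V=0.7066[hold]; j=4 S=147.0426 intr=0.0000 cont=0.0000 V=0.0000[hold]  S*(4)=71.8478
k=3: j=0 S=63.7639 intr=30.5561 cont=29.5068 V=30.5561[EX]; j=1 S=80.9565 intr=13.3635 cont=14.3790 V=14.3790[hold]; j=2 S=102.7847 intr=0.0000 cont=3.7688 V=3.7688[hold]; j=3 S=130.4983 intr=0.0000 cont=0.3373 V=0.3373[hold]  S*(3)=63.7639
k=2: j=0 S=71.8478 intr=22.4722 cont=21.9424 V=22.4722[EX]; j=1 S=91.2200 intr=3.1000 cont=8.7924 V=8.7924[hold]; j=2 S=115.8155 intr=0.0000 cont=1.9718 V=1.9718[hold]  S*(2)=71.8478
k=1: j=0 S=80.9565 intr=13.3635 cont=15.2257 V=15.2257[hold]; j=1 S=102.7847 intr=0.0000 cont=5.2062 V=5.2062[hold]  S*(1)=-
k=0: j=0 S=91.2200 intr=3.1000 cont=9.9318 V=9.9318[hold]  S*(0)=-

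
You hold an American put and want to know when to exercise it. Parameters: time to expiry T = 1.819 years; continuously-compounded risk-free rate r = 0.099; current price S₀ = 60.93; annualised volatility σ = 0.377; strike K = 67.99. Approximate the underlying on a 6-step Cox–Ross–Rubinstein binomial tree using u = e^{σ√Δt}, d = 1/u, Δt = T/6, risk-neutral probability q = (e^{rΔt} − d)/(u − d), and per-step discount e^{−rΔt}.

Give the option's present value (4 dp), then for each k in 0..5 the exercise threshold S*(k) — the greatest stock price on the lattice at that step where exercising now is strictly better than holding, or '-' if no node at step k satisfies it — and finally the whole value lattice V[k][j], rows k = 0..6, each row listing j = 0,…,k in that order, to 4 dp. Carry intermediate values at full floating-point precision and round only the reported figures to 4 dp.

Δt=0.30317  u=1.23069  d=0.81255  q=0.52116  discount=0.97043
step 6 (expiry): payoffs max(K−S,0) = 50.4540 41.4298 27.7618 7.0600 0.0000 0.0000 0.0000
step 5: (k=5,j=0): S=21.5814, (K−S)⁺=46.4086, hold=44.3983 ⇒ V=46.4086 exercise | (k=5,j=1): S=32.6874, (K−S)⁺=35.3026, hold=33.2923 ⇒ V=35.3026 exercise | (k=5,j=2): S=49.5086, (K−S)⁺=18.4814, hold=16.4711 ⇒ V=18.4814 exercise | (k=5,j=3): S=74.9862, (K−S)⁺=0.0000, hold=3.2807 ⇒ V=3.2807 continue | (k=5,j=4): S=113.5747, (K−S)⁺=0.0000, hold=0.0000 ⇒ V=0.0000 continue | (k=5,j=5): S=172.0212, (K−S)⁺=0.0000, hold=0.0000 ⇒ V=0.0000 continue  boundary S*=49.5086
step 4: (k=4,j=0): S=26.5602, (K−S)⁺=41.4298, hold=39.4195 ⇒ V=41.4298 exercise | (k=4,j=1): S=40.2282, (K−S)⁺=27.7618, hold=25.7515 ⇒ V=27.7618 exercise | (k=4,j=2): S=60.9300, (K−S)⁺=7.0600, hold=10.2472 ⇒ V=10.2472 continue | (k=4,j=3): S=92.2851, (K−S)⁺=0.0000, hold=1.5245 ⇒ V=1.5245 continue | (k=4,j=4): S=139.7757, (K−S)⁺=0.0000, hold=0.0000 ⇒ V=0.0000 continue  boundary S*=40.2282
step 3: (k=3,j=0): S=32.6874, (K−S)⁺=35.3026, hold=33.2923 ⇒ V=35.3026 exercise | (k=3,j=1): S=49.5086, (K−S)⁺=18.4814, hold=18.0830 ⇒ V=18.4814 exercise | (k=3,j=2): S=74.9862, (K−S)⁺=0.0000, hold=5.5327 ⇒ V=5.5327 continue | (k=3,j=3): S=113.5747, (K−S)⁺=0.0000, hold=0.7084 ⇒ V=0.7084 continue  boundary S*=49.5086
step 2: (k=2,j=0): S=40.2282, (K−S)⁺=27.7618, hold=25.7515 ⇒ V=27.7618 exercise | (k=2,j=1): S=60.9300, (K−S)⁺=7.0600, hold=11.3862 ⇒ V=11.3862 continue | (k=2,j=2): S=92.2851, (K−S)⁺=0.0000, hold=2.9292 ⇒ V=2.9292 continue  boundary S*=40.2282
step 1: (k=1,j=0): S=49.5086, (K−S)⁺=18.4814, hold=18.6590 ⇒ V=18.6590 continue | (k=1,j=1): S=74.9862, (K−S)⁺=0.0000, hold=6.7724 ⇒ V=6.7724 continue  boundary S*=-
step 0: (k=0,j=0): S=60.9300, (K−S)⁺=7.0600, hold=12.0957 ⇒ V=12.0957 continue  boundary S*=-

price = 12.0957
boundary = - - 40.2282 49.5086 40.2282 49.5086
tree:
12.0957
18.6590 6.7724
27.7618 11.3862 2.9292
35.3026 18.4814 5.5327 0.7084
41.4298 27.7618 10.2472 1.5245 0.0000
46.4086 35.3026 18.4814 3.2807 0.0000 0.0000
50.4540 41.4298 27.7618 7.0600 0.0000 0.0000 0.0000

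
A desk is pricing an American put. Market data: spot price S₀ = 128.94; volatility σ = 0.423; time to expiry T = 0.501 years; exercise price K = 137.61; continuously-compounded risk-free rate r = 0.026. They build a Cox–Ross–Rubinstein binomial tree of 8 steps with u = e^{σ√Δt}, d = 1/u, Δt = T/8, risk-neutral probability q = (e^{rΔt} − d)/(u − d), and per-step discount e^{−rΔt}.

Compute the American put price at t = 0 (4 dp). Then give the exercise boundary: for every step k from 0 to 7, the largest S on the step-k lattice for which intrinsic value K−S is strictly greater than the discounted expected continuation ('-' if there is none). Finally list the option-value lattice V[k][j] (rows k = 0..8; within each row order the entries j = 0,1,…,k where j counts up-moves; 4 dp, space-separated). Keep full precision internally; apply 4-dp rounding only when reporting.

price = 20.0164
boundary = - - - - 84.4301 93.8577 104.3380 115.9886
tree:
20.0164
26.8449 12.7234
34.9150 18.2366 6.8236
43.8888 25.3598 10.6199 2.7545
53.1799 34.0221 16.1081 4.7398 0.6238
61.6605 43.7523 23.6487 8.0343 1.2044 0.0000
69.2893 53.1799 33.2720 13.3554 2.3256 0.0000 0.0000
76.1518 61.6605 43.7523 21.6214 4.4903 0.0000 0.0000 0.0000
82.3250 69.2893 53.1799 33.2720 8.6700 0.0000 0.0000 0.0000 0.0000

Δt=0.06263, u=1.11166, d=0.89955, q=0.48124, disc=e^(-rΔt)=0.99837
k=8 terminal: V=max(K-S,0) → 82.3250 69.2893 53.1799 33.2720 8.6700 0.0000 0.0000 0.0000 0.0000
k=7: j=0 S=61.4582 intr=76.1518 cont=75.9279 V=76.1518[EX]; j=1 S=75.9495 intr=61.6605 cont=61.4366 V=61.6605[EX]; j=2 S=93.8577 intr=43.7523 cont=43.5284 V=43.7523[EX]; j=3 S=115.9886 intr=21.6214 cont=21.3976 V=21.6214[EX]; j=4 S=143.3376 intr=0.0000 cont=4.4903 V=4.4903[hold]; j=5 S=177.1354 intr=0.0000 cont=0.0000 V=0.0000[hold]; j=6 S=218.9023 intr=0.0000 cont=0.0000 V=0.0000[hold]; j=7 S=270.5176 intr=0.0000 cont=0.0000 V=0.0000[hold]  S*(7)=115.9886
k=6: j=0 S=68.3207 intr=69.2893 cont=69.0654 V=69.2893[EX]; j=1 S=84.4301 intr=53.1799 cont=52.9560 V=53.1799[EX]; j=2 S=104.3380 intr=33.2720 cont=33.0481 V=33.2720[EX]; j=3 S=128.9400 intr=8.6700 cont=13.3554 V=13.3554[hold]; j=4 S=159.3429 intr=0.0000 cont=2.3256 V=2.3256[hold]; j=5 S=196.9146 intr=0.0000 cont=0.0000 V=0.0000[hold]; j=6 S=243.3453 intr=0.0000 cont=0.0000 V=0.0000[hold]  S*(6)=104.3380
k=5: j=0 S=75.9495 intr=61.6605 cont=61.4366 V=61.6605[EX]; j=1 S=93.8577 intr=43.7523 cont=43.5284 V=43.7523[EX]; j=2 S=115.9886 intr=21.6214 cont=23.6487 V=23.6487[hold]; j=3 S=143.3376 intr=0.0000 cont=8.0343 V=8.0343[hold]; j=4 S=177.1354 intr=0.0000 cont=1.2044 V=1.2044[hold]; j=5 S=218.9023 intr=0.0000 cont=0.0000 V=0.0000[hold]  S*(5)=93.8577
k=4: j=0 S=84.4301 intr=53.1799 cont=52.9560 V=53.1799[EX]; j=1 S=104.3380 intr=33.2720 cont=34.0221 V=34.0221[hold]; j=2 S=128.9400 intr=8.6700 cont=16.1081 V=16.1081[hold]; j=3 S=159.3429 intr=0.0000 cont=4.7398 V=4.7398[hold]; j=4 S=196.9146 intr=0.0000 cont=0.6238 V=0.6238[hold]  S*(4)=84.4301
k=3: j=0 S=93.8577 intr=43.7523 cont=43.8888 V=43.8888[hold]; j=1 S=115.9886 intr=21.6214 cont=25.3598 V=25.3598[hold]; j=2 S=143.3376 intr=0.0000 cont=10.6199 V=10.6199[hold]; j=3 S=177.1354 intr=0.0000 cont=2.7545 V=2.7545[hold]  S*(3)=-
k=2: j=0 S=104.3380 intr=33.2720 cont=34.9150 V=34.9150[hold]; j=1 S=128.9400 intr=8.6700 cont=18.2366 V=18.2366[hold]; j=2 S=159.3429 intr=0.0000 cont=6.8236 V=6.8236[hold]  S*(2)=-
k=1: j=0 S=115.9886 intr=21.6214 cont=26.8449 V=26.8449[hold]; j=1 S=143.3376 intr=0.0000 cont=12.7234 V=12.7234[hold]  S*(1)=-
k=0: j=0 S=128.9400 intr=8.6700 cont=20.0164 V=20.0164[hold]  S*(0)=-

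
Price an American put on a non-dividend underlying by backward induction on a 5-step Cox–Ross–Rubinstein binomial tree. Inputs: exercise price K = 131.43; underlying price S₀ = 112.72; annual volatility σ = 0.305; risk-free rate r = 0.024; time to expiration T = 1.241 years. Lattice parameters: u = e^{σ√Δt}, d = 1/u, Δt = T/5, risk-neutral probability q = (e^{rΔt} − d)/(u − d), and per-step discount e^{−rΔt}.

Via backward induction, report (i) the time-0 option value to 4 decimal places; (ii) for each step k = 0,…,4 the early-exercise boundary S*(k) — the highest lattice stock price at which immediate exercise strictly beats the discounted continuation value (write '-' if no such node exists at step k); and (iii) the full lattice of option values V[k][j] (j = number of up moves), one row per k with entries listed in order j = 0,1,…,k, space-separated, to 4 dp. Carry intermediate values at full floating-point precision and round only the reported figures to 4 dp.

price = 25.0472
boundary = - - 83.1800 96.8300 112.7200
tree:
25.0472
35.6191 13.9812
48.2500 22.4687 5.0212
59.9758 34.6000 9.6928 0.0564
70.0486 48.2500 18.7100 0.1094 0.0000
78.7015 59.9758 34.6000 0.2124 0.0000 0.0000

Δt=0.24820  u=1.16410  d=0.85903  q=0.48167  discount=0.99406
step 5 (expiry): payoffs max(K−S,0) = 78.7015 59.9758 34.6000 0.2124 0.0000 0.0000
step 4: (k=4,j=0): S=61.3814, (K−S)⁺=70.0486, hold=69.2680 ⇒ V=70.0486 exercise | (k=4,j=1): S=83.1800, (K−S)⁺=48.2500, hold=47.4694 ⇒ V=48.2500 exercise | (k=4,j=2): S=112.7200, (K−S)⁺=18.7100, hold=17.9294 ⇒ V=18.7100 exercise | (k=4,j=3): S=152.7507, (K−S)⁺=0.0000, hold=0.1094 ⇒ V=0.1094 continue | (k=4,j=4): S=206.9975, (K−S)⁺=0.0000, hold=0.0000 ⇒ V=0.0000 continue  boundary S*=112.7200
step 3: (k=3,j=0): S=71.4542, (K−S)⁺=59.9758, hold=59.1952 ⇒ V=59.9758 exercise | (k=3,j=1): S=96.8300, (K−S)⁺=34.6000, hold=33.8194 ⇒ V=34.6000 exercise | (k=3,j=2): S=131.2176, (K−S)⁺=0.2124, hold=9.6928 ⇒ V=9.6928 continue | (k=3,j=3): S=177.8173, (K−S)⁺=0.0000, hold=0.0564 ⇒ V=0.0564 continue  boundary S*=96.8300
step 2: (k=2,j=0): S=83.1800, (K−S)⁺=48.2500, hold=47.4694 ⇒ V=48.2500 exercise | (k=2,j=1): S=112.7200, (K−S)⁺=18.7100, hold=22.4687 ⇒ V=22.4687 continue | (k=2,j=2): S=152.7507, (K−S)⁺=0.0000, hold=5.0212 ⇒ V=5.0212 continue  boundary S*=83.1800
step 1: (k=1,j=0): S=96.8300, (K−S)⁺=34.6000, hold=35.6191 ⇒ V=35.6191 continue | (k=1,j=1): S=131.2176, (K−S)⁺=0.2124, hold=13.9812 ⇒ V=13.9812 continue  boundary S*=-
step 0: (k=0,j=0): S=112.7200, (K−S)⁺=18.7100, hold=25.0472 ⇒ V=25.0472 continue  boundary S*=-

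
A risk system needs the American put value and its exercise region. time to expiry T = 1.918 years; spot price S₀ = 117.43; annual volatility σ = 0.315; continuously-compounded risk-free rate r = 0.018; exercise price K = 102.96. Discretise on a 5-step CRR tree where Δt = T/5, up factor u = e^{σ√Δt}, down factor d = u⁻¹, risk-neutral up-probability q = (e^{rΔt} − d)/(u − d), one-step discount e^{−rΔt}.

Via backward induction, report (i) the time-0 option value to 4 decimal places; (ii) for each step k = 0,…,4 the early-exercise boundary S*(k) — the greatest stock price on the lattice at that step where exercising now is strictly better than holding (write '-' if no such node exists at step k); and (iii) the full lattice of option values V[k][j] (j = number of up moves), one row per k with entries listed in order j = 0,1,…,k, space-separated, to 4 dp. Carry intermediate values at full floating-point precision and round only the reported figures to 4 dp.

price = 11.5269
boundary = - - - 65.4020 79.4914
tree:
11.5269
17.6713 4.7411
26.2954 8.1692 0.9302
37.5580 13.9337 1.7640 0.0000
49.1502 23.4686 3.3453 0.0000 0.0000
58.6877 37.5580 6.3439 0.0000 0.0000 0.0000

Δt=0.38360  u=1.21543  d=0.82276  q=0.46902  discount=0.99312
step 5 (expiry): payoffs max(K−S,0) = 58.6877 37.5580 6.3439 0.0000 0.0000 0.0000
step 4: (k=4,j=0): S=53.8098, (K−S)⁺=49.1502, hold=48.4417 ⇒ V=49.1502 exercise | (k=4,j=1): S=79.4914, (K−S)⁺=23.4686, hold=22.7601 ⇒ V=23.4686 exercise | (k=4,j=2): S=117.4300, (K−S)⁺=0.0000, hold=3.3453 ⇒ V=3.3453 continue | (k=4,j=3): S=173.4754, (K−S)⁺=0.0000, hold=0.0000 ⇒ V=0.0000 continue | (k=4,j=4): S=256.2694, (K−S)⁺=0.0000, hold=0.0000 ⇒ V=0.0000 continue  boundary S*=79.4914
step 3: (k=3,j=0): S=65.4020, (K−S)⁺=37.5580, hold=36.8496 ⇒ V=37.5580 exercise | (k=3,j=1): S=96.6161, (K−S)⁺=6.3439, hold=13.9337 ⇒ V=13.9337 continue | (k=3,j=2): S=142.7278, (K−S)⁺=0.0000, hold=1.7640 ⇒ V=1.7640 continue | (k=3,j=3): S=210.8469, (K−S)⁺=0.0000, hold=0.0000 ⇒ V=0.0000 continue  boundary S*=65.4020
step 2: (k=2,j=0): S=79.4914, (K−S)⁺=23.4686, hold=26.2954 ⇒ V=26.2954 continue | (k=2,j=1): S=117.4300, (K−S)⁺=0.0000, hold=8.1692 ⇒ V=8.1692 continue | (k=2,j=2): S=173.4754, (K−S)⁺=0.0000, hold=0.9302 ⇒ V=0.9302 continue  boundary S*=-
step 1: (k=1,j=0): S=96.6161, (K−S)⁺=6.3439, hold=17.6713 ⇒ V=17.6713 continue | (k=1,j=1): S=142.7278, (K−S)⁺=0.0000, hold=4.7411 ⇒ V=4.7411 continue  boundary S*=-
step 0: (k=0,j=0): S=117.4300, (K−S)⁺=0.0000, hold=11.5269 ⇒ V=11.5269 continue  boundary S*=-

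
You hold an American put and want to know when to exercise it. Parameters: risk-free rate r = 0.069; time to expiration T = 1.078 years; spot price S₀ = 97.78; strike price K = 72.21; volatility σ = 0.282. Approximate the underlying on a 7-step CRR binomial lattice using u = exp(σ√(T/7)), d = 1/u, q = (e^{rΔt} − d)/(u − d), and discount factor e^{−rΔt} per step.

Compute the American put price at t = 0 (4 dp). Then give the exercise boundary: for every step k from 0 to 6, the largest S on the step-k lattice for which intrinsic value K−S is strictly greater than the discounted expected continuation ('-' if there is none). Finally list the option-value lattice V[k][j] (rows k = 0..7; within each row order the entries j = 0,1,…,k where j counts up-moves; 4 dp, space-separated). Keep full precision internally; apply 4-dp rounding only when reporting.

price = 1.1623
boundary = - - - - - 56.2269 62.8066
tree:
1.1623
2.0667 0.3530
3.6067 0.6906 0.0493
6.1448 1.3428 0.1040 0.0000
10.1384 2.5924 0.2193 0.0000 0.0000
15.9831 4.9628 0.4622 0.0000 0.0000 0.0000
21.8735 9.4034 0.9743 0.0000 0.0000 0.0000 0.0000
27.1468 15.9831 2.0537 0.0000 0.0000 0.0000 0.0000 0.0000

Δt=0.15400, u=1.11702, d=0.89524, q=0.52053, disc=e^(-rΔt)=0.98943
k=7 terminal: V=max(K-S,0) → 27.1468 15.9831 2.0537 0.0000 0.0000 0.0000 0.0000 0.0000
k=6: j=0 S=50.3365 intr=21.8735 cont=21.1102 V=21.8735[EX]; j=1 S=62.8066 intr=9.4034 cont=8.6401 V=9.4034[EX]; j=2 S=78.3660 intr=0.0000 cont=0.9743 V=0.9743[hold]; j=3 S=97.7800 intr=0.0000 cont=0.0000 V=0.0000[hold]; j=4 S=122.0035 intr=0.0000 cont=0.0000 V=0.0000[hold]; j=5 S=152.2280 intr=0.0000 cont=0.0000 V=0.0000[hold]; j=6 S=189.9401 intr=0.0000 cont=0.0000 V=0.0000[hold]  S*(6)=62.8066
k=5: j=0 S=56.2269 intr=15.9831 cont=15.2198 V=15.9831[EX]; j=1 S=70.1563 intr=2.0537 cont=4.9628 V=4.9628[hold]; j=2 S=87.5364 intr=0.0000 cont=0.4622 V=0.4622[hold]; j=3 S=109.2223 intr=0.0000 cont=0.0000 V=0.0000[hold]; j=4 S=136.2804 intr=0.0000 cont=0.0000 V=0.0000[hold]; j=5 S=170.0418 intr=0.0000 cont=0.0000 V=0.0000[hold]  S*(5)=56.2269
k=4: j=0 S=62.8066 intr=9.4034 cont=10.1384 V=10.1384[hold]; j=1 S=78.3660 intr=0.0000 cont=2.5924 V=2.5924[hold]; j=2 S=97.7800 intr=0.0000 cont=0.2193 V=0.2193[hold]; j=3 S=122.0035 intr=0.0000 cont=0.0000 V=0.0000[hold]; j=4 S=152.2280 intr=0.0000 cont=0.0000 V=0.0000[hold]  S*(4)=-
k=3: j=0 S=70.1563 intr=2.0537 cont=6.1448 V=6.1448[hold]; j=1 S=87.5364 intr=0.0000 cont=1.3428 V=1.3428[hold]; j=2 S=109.2223 intr=0.0000 cont=0.1040 V=0.1040[hold]; j=3 S=136.2804 intr=0.0000 cont=0.0000 V=0.0000[hold]  S*(3)=-
k=2: j=0 S=78.3660 intr=0.0000 cont=3.6067 V=3.6067[hold]; j=1 S=97.7800 intr=0.0000 cont=0.6906 V=0.6906[hold]; j=2 S=122.0035 intr=0.0000 cont=0.0493 V=0.0493[hold]  S*(2)=-
k=1: j=0 S=87.5364 intr=0.0000 cont=2.0667 V=2.0667[hold]; j=1 S=109.2223 intr=0.0000 cont=0.3530 V=0.3530[hold]  S*(1)=-
k=0: j=0 S=97.7800 intr=0.0000 cont=1.1623 V=1.1623[hold]  S*(0)=-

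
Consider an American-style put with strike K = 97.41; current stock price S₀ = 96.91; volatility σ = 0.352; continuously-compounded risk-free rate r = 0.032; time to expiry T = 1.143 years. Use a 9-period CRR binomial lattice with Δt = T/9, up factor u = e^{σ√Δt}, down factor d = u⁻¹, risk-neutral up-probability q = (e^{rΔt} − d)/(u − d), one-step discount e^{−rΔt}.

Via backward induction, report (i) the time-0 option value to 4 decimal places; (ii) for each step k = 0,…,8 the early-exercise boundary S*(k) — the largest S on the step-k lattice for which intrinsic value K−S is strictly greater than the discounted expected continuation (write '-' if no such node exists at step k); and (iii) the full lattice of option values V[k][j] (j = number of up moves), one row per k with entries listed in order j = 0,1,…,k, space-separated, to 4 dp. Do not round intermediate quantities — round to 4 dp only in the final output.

price = 13.5187
boundary = - - - - 58.6750 66.5169 58.6750 66.5169 75.4068
tree:
13.5187
18.4083 8.4374
24.3604 12.2394 4.4690
31.2391 17.2570 7.0114 1.8055
38.7350 23.5376 10.7294 3.1202 0.4239
45.6524 30.8931 15.9207 5.3042 0.8262 0.0000
51.7543 38.7350 22.7274 8.8230 1.6103 0.0000 0.0000
57.1368 45.6524 30.8931 14.2430 3.1388 0.0000 0.0000 0.0000
61.8848 51.7543 38.7350 22.0032 6.1180 0.0000 0.0000 0.0000 0.0000
66.0730 57.1368 45.6524 30.8931 11.9251 0.0000 0.0000 0.0000 0.0000 0.0000

params: Δt=0.12700 u=1.13365 d=0.88211 q=0.48487 e^(-rΔt)=0.99594
t_9 payoffs: 66.0730 57.1368 45.6524 30.8931 11.9251 0.0000 0.0000 0.0000 0.0000 0.0000
t_8: node(8,0) S=35.5252 payoff=61.8848 vs cont=61.4897 → 61.8848 [stop]  node(8,1) S=45.6557 payoff=51.7543 vs cont=51.3592 → 51.7543 [stop]  node(8,2) S=58.6750 payoff=38.7350 vs cont=38.3400 → 38.7350 [stop]  node(8,3) S=75.4068 payoff=22.0032 vs cont=21.6081 → 22.0032 [stop]  node(8,4) S=96.9100 payoff=0.5000 vs cont=6.1180 → 6.1180 [wait]  node(8,5) S=124.5451 payoff=0.0000 vs cont=0.0000 → 0.0000 [wait]  node(8,6) S=160.0606 payoff=0.0000 vs cont=0.0000 → 0.0000 [wait]  node(8,7) S=205.7038 payoff=0.0000 vs cont=0.0000 → 0.0000 [wait]  node(8,8) S=264.3628 payoff=0.0000 vs cont=0.0000 → 0.0000 [wait]  ⇒ S*(8)=75.4068
t_7: node(7,0) S=40.2732 payoff=57.1368 vs cont=56.7418 → 57.1368 [stop]  node(7,1) S=51.7576 payoff=45.6524 vs cont=45.2574 → 45.6524 [stop]  node(7,2) S=66.5169 payoff=30.8931 vs cont=30.4981 → 30.8931 [stop]  node(7,3) S=85.4849 payoff=11.9251 vs cont=14.2430 → 14.2430 [wait]  node(7,4) S=109.8620 payoff=0.0000 vs cont=3.1388 → 3.1388 [wait]  node(7,5) S=141.1905 payoff=0.0000 vs cont=0.0000 → 0.0000 [wait]  node(7,6) S=181.4527 payoff=0.0000 vs cont=0.0000 → 0.0000 [wait]  node(7,7) S=233.1961 payoff=0.0000 vs cont=0.0000 → 0.0000 [wait]  ⇒ S*(7)=66.5169
t_6: node(6,0) S=45.6557 payoff=51.7543 vs cont=51.3592 → 51.7543 [stop]  node(6,1) S=58.6750 payoff=38.7350 vs cont=38.3400 → 38.7350 [stop]  node(6,2) S=75.4068 payoff=22.0032 vs cont=22.7274 → 22.7274 [wait]  node(6,3) S=96.9100 payoff=0.5000 vs cont=8.8230 → 8.8230 [wait]  node(6,4) S=124.5451 payoff=0.0000 vs cont=1.6103 → 1.6103 [wait]  node(6,5) S=160.0606 payoff=0.0000 vs cont=0.0000 → 0.0000 [wait]  node(6,6) S=205.7038 payoff=0.0000 vs cont=0.0000 → 0.0000 [wait]  ⇒ S*(6)=58.6750
t_5: node(5,0) S=51.7576 payoff=45.6524 vs cont=45.2574 → 45.6524 [stop]  node(5,1) S=66.5169 payoff=30.8931 vs cont=30.8478 → 30.8931 [stop]  node(5,2) S=85.4849 payoff=11.9251 vs cont=15.9207 → 15.9207 [wait]  node(5,3) S=109.8620 payoff=0.0000 vs cont=5.3042 → 5.3042 [wait]  node(5,4) S=141.1905 payoff=0.0000 vs cont=0.8262 → 0.8262 [wait]  node(5,5) S=181.4527 payoff=0.0000 vs cont=0.0000 → 0.0000 [wait]  ⇒ S*(5)=66.5169
t_4: node(4,0) S=58.6750 payoff=38.7350 vs cont=38.3400 → 38.7350 [stop]  node(4,1) S=75.4068 payoff=22.0032 vs cont=23.5376 → 23.5376 [wait]  node(4,2) S=96.9100 payoff=0.5000 vs cont=10.7294 → 10.7294 [wait]  node(4,3) S=124.5451 payoff=0.0000 vs cont=3.1202 → 3.1202 [wait]  node(4,4) S=160.0606 payoff=0.0000 vs cont=0.4239 → 0.4239 [wait]  ⇒ S*(4)=58.6750
t_3: node(3,0) S=66.5169 payoff=30.8931 vs cont=31.2391 → 31.2391 [wait]  node(3,1) S=85.4849 payoff=11.9251 vs cont=17.2570 → 17.2570 [wait]  node(3,2) S=109.8620 payoff=0.0000 vs cont=7.0114 → 7.0114 [wait]  node(3,3) S=141.1905 payoff=0.0000 vs cont=1.8055 → 1.8055 [wait]  ⇒ S*(3)=-
t_2: node(2,0) S=75.4068 payoff=22.0032 vs cont=24.3604 → 24.3604 [wait]  node(2,1) S=96.9100 payoff=0.5000 vs cont=12.2394 → 12.2394 [wait]  node(2,2) S=124.5451 payoff=0.0000 vs cont=4.4690 → 4.4690 [wait]  ⇒ S*(2)=-
t_1: node(1,0) S=85.4849 payoff=11.9251 vs cont=18.4083 → 18.4083 [wait]  node(1,1) S=109.8620 payoff=0.0000 vs cont=8.4374 → 8.4374 [wait]  ⇒ S*(1)=-
t_0: node(0,0) S=96.9100 payoff=0.5000 vs cont=13.5187 → 13.5187 [wait]  ⇒ S*(0)=-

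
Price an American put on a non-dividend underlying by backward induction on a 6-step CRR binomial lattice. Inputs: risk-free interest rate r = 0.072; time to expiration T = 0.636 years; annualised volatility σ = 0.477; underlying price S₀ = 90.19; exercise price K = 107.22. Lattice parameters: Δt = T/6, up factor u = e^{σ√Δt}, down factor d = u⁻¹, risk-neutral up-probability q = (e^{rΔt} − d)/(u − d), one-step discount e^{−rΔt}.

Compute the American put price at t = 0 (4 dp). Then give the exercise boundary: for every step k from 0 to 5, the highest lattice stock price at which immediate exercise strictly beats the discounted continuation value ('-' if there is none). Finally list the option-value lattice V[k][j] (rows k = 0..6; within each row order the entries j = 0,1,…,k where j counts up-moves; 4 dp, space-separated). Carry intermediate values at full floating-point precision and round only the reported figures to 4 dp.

price = 22.8859
boundary = - - 66.1099 56.6006 66.1099 77.2169
tree:
22.8859
31.2606 14.3833
41.1101 21.3291 7.2589
50.6194 30.3784 12.0878 2.2626
58.7610 41.1101 19.4993 4.4342 0.0000
65.7314 50.6194 30.0031 8.6899 0.0000 0.0000
71.6992 58.7610 41.1101 17.0300 0.0000 0.0000 0.0000

params: Δt=0.10600 u=1.16801 d=0.85616 q=0.48582 e^(-rΔt)=0.99240
t_6 payoffs: 71.6992 58.7610 41.1101 17.0300 0.0000 0.0000 0.0000
t_5: node(5,0) S=41.4886 payoff=65.7314 vs cont=64.9162 → 65.7314 [stop]  node(5,1) S=56.6006 payoff=50.6194 vs cont=49.8043 → 50.6194 [stop]  node(5,2) S=77.2169 payoff=30.0031 vs cont=29.1879 → 30.0031 [stop]  node(5,3) S=105.3427 payoff=1.8773 vs cont=8.6899 → 8.6899 [wait]  node(5,4) S=143.7130 payoff=0.0000 vs cont=0.0000 → 0.0000 [wait]  node(5,5) S=196.0595 payoff=0.0000 vs cont=0.0000 → 0.0000 [wait]  ⇒ S*(5)=77.2169
t_4: node(4,0) S=48.4590 payoff=58.7610 vs cont=57.9458 → 58.7610 [stop]  node(4,1) S=66.1099 payoff=41.1101 vs cont=40.2949 → 41.1101 [stop]  node(4,2) S=90.1900 payoff=17.0300 vs cont=19.4993 → 19.4993 [wait]  node(4,3) S=123.0411 payoff=0.0000 vs cont=4.4342 → 4.4342 [wait]  node(4,4) S=167.8580 payoff=0.0000 vs cont=0.0000 → 0.0000 [wait]  ⇒ S*(4)=66.1099
t_3: node(3,0) S=56.6006 payoff=50.6194 vs cont=49.8043 → 50.6194 [stop]  node(3,1) S=77.2169 payoff=30.0031 vs cont=30.3784 → 30.3784 [wait]  node(3,2) S=105.3427 payoff=1.8773 vs cont=12.0878 → 12.0878 [wait]  node(3,3) S=143.7130 payoff=0.0000 vs cont=2.2626 → 2.2626 [wait]  ⇒ S*(3)=56.6006
t_2: node(2,0) S=66.1099 payoff=41.1101 vs cont=40.4759 → 41.1101 [stop]  node(2,1) S=90.1900 payoff=17.0300 vs cont=21.3291 → 21.3291 [wait]  node(2,2) S=123.0411 payoff=0.0000 vs cont=7.2589 → 7.2589 [wait]  ⇒ S*(2)=66.1099
t_1: node(1,0) S=77.2169 payoff=30.0031 vs cont=31.2606 → 31.2606 [wait]  node(1,1) S=105.3427 payoff=1.8773 vs cont=14.3833 → 14.3833 [wait]  ⇒ S*(1)=-
t_0: node(0,0) S=90.1900 payoff=17.0300 vs cont=22.8859 → 22.8859 [wait]  ⇒ S*(0)=-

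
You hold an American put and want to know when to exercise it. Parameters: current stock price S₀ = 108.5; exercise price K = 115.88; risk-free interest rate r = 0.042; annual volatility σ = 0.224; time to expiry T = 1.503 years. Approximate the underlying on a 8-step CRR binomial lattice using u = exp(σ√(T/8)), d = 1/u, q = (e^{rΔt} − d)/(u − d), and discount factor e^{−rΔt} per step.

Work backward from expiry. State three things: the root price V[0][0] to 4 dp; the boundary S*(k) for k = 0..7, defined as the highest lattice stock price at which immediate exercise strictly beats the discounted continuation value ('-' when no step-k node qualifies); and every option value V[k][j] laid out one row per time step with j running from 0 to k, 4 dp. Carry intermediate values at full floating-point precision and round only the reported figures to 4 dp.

params: Δt=0.18787 u=1.10196 d=0.90747 q=0.51648 e^(-rΔt)=0.99214
t_8 payoffs: 65.9803 55.2858 42.2993 26.5295 7.3800 0.0000 0.0000 0.0000 0.0000
t_7: node(7,0) S=54.9876 payoff=60.8924 vs cont=59.9816 → 60.8924 [stop]  node(7,1) S=66.7725 payoff=49.1075 vs cont=48.1967 → 49.1075 [stop]  node(7,2) S=81.0831 payoff=34.7969 vs cont=33.8861 → 34.7969 [stop]  node(7,3) S=98.4608 payoff=17.4192 vs cont=16.5084 → 17.4192 [stop]  node(7,4) S=119.5628 payoff=0.0000 vs cont=3.5403 → 3.5403 [wait]  node(7,5) S=145.1874 payoff=0.0000 vs cont=0.0000 → 0.0000 [wait]  node(7,6) S=176.3039 payoff=0.0000 vs cont=0.0000 → 0.0000 [wait]  node(7,7) S=214.0892 payoff=0.0000 vs cont=0.0000 → 0.0000 [wait]  ⇒ S*(7)=98.4608
t_6: node(6,0) S=60.5942 payoff=55.2858 vs cont=54.3750 → 55.2858 [stop]  node(6,1) S=73.5807 payoff=42.2993 vs cont=41.3885 → 42.2993 [stop]  node(6,2) S=89.3505 payoff=26.5295 vs cont=25.6187 → 26.5295 [stop]  node(6,3) S=108.5000 payoff=7.3800 vs cont=10.1705 → 10.1705 [wait]  node(6,4) S=131.7536 payoff=0.0000 vs cont=1.6984 → 1.6984 [wait]  node(6,5) S=159.9910 payoff=0.0000 vs cont=0.0000 → 0.0000 [wait]  node(6,6) S=194.2801 payoff=0.0000 vs cont=0.0000 → 0.0000 [wait]  ⇒ S*(6)=89.3505
t_5: node(5,0) S=66.7725 payoff=49.1075 vs cont=48.1967 → 49.1075 [stop]  node(5,1) S=81.0831 payoff=34.7969 vs cont=33.8861 → 34.7969 [stop]  node(5,2) S=98.4608 payoff=17.4192 vs cont=17.9383 → 17.9383 [wait]  node(5,3) S=119.5628 payoff=0.0000 vs cont=5.7493 → 5.7493 [wait]  node(5,4) S=145.1874 payoff=0.0000 vs cont=0.8147 → 0.8147 [wait]  node(5,5) S=176.3039 payoff=0.0000 vs cont=0.0000 → 0.0000 [wait]  ⇒ S*(5)=81.0831
t_4: node(4,0) S=73.5807 payoff=42.2993 vs cont=41.3885 → 42.2993 [stop]  node(4,1) S=89.3505 payoff=26.5295 vs cont=25.8848 → 26.5295 [stop]  node(4,2) S=108.5000 payoff=7.3800 vs cont=11.5514 → 11.5514 [wait]  node(4,3) S=131.7536 payoff=0.0000 vs cont=3.1755 → 3.1755 [wait]  node(4,4) S=159.9910 payoff=0.0000 vs cont=0.3909 → 0.3909 [wait]  ⇒ S*(4)=89.3505
t_3: node(3,0) S=81.0831 payoff=34.7969 vs cont=33.8861 → 34.7969 [stop]  node(3,1) S=98.4608 payoff=17.4192 vs cont=18.6460 → 18.6460 [wait]  node(3,2) S=119.5628 payoff=0.0000 vs cont=7.1687 → 7.1687 [wait]  node(3,3) S=145.1874 payoff=0.0000 vs cont=1.7237 → 1.7237 [wait]  ⇒ S*(3)=81.0831
t_2: node(2,0) S=89.3505 payoff=26.5295 vs cont=26.2473 → 26.5295 [stop]  node(2,1) S=108.5000 payoff=7.3800 vs cont=12.6182 → 12.6182 [wait]  node(2,2) S=131.7536 payoff=0.0000 vs cont=4.3222 → 4.3222 [wait]  ⇒ S*(2)=89.3505
t_1: node(1,0) S=98.4608 payoff=17.4192 vs cont=19.1926 → 19.1926 [wait]  node(1,1) S=119.5628 payoff=0.0000 vs cont=8.2680 → 8.2680 [wait]  ⇒ S*(1)=-
t_0: node(0,0) S=108.5000 payoff=7.3800 vs cont=13.4438 → 13.4438 [wait]  ⇒ S*(0)=-

price = 13.4438
boundary = - - 89.3505 81.0831 89.3505 81.0831 89.3505 98.4608
tree:
13.4438
19.1926 8.2680
26.5295 12.6182 4.3222
34.7969 18.6460 7.1687 1.7237
42.2993 26.5295 11.5514 3.1755 0.3909
49.1075 34.7969 17.9383 5.7493 0.8147 0.0000
55.2858 42.2993 26.5295 10.1705 1.6984 0.0000 0.0000
60.8924 49.1075 34.7969 17.4192 3.5403 0.0000 0.0000 0.0000
65.9803 55.2858 42.2993 26.5295 7.3800 0.0000 0.0000 0.0000 0.0000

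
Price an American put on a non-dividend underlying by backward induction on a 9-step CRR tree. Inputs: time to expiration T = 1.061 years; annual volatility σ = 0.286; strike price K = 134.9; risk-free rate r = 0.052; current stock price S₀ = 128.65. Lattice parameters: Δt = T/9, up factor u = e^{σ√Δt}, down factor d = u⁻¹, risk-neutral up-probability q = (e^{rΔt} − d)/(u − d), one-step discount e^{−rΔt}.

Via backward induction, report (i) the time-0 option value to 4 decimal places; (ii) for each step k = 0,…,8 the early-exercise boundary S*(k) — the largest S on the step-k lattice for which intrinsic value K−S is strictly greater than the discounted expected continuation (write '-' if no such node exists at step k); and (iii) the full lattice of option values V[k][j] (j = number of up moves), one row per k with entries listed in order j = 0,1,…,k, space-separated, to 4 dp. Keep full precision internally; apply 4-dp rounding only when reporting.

price = 15.6369
boundary = - - - 95.8229 86.8605 95.8229 105.7100 95.8229 105.7100
tree:
15.6369
21.8939 9.7357
29.7354 14.5264 5.1904
39.0771 21.0027 8.3984 2.1306
48.0395 29.2673 13.2126 3.8139 0.5178
56.1636 39.0771 20.0731 6.6945 1.0562 0.0000
63.5278 48.0395 29.1900 11.4420 2.1543 0.0000 0.0000
70.2033 56.1636 39.0771 18.8247 4.3943 0.0000 0.0000 0.0000
76.2544 63.5278 48.0395 29.1900 8.9632 0.0000 0.0000 0.0000 0.0000
81.7396 70.2033 56.1636 39.0771 18.2827 0.0000 0.0000 0.0000 0.0000 0.0000

Δt=0.11789, u=1.10318, d=0.90647, q=0.50673, disc=e^(-rΔt)=0.99389
k=9 terminal: V=max(K-S,0) → 81.7396 70.2033 56.1636 39.0771 18.2827 0.0000 0.0000 0.0000 0.0000 0.0000
k=8: j=0 S=58.6456 intr=76.2544 cont=75.4300 V=76.2544[EX]; j=1 S=71.3722 intr=63.5278 cont=62.7034 V=63.5278[EX]; j=2 S=86.8605 intr=48.0395 cont=47.2150 V=48.0395[EX]; j=3 S=105.7100 intr=29.1900 cont=28.3655 V=29.1900[EX]; j=4 S=128.6500 intr=6.2500 cont=8.9632 V=8.9632[hold]; j=5 S=156.5682 intr=0.0000 cont=0.0000 V=0.0000[hold]; j=6 S=190.5448 intr=0.0000 cont=0.0000 V=0.0000[hold]; j=7 S=231.8947 intr=0.0000 cont=0.0000 V=0.0000[hold]; j=8 S=282.2178 intr=0.0000 cont=0.0000 V=0.0000[hold]  S*(8)=105.7100
k=7: j=0 S=64.6967 intr=70.2033 cont=69.3789 V=70.2033[EX]; j=1 S=78.7364 intr=56.1636 cont=55.3391 V=56.1636[EX]; j=2 S=95.8229 intr=39.0771 cont=38.2527 V=39.0771[EX]; j=3 S=116.6173 intr=18.2827 cont=18.8247 V=18.8247[hold]; j=4 S=141.9243 intr=0.0000 cont=4.3943 V=4.3943[hold]; j=5 S=172.7230 intr=0.0000 cont=0.0000 V=0.0000[hold]; j=6 S=210.2054 intr=0.0000 cont=0.0000 V=0.0000[hold]; j=7 S=255.8218 intr=0.0000 cont=0.0000 V=0.0000[hold]  S*(7)=95.8229
k=6: j=0 S=71.3722 intr=63.5278 cont=62.7034 V=63.5278[EX]; j=1 S=86.8605 intr=48.0395 cont=47.2150 V=48.0395[EX]; j=2 S=105.7100 intr=29.1900 cont=28.6385 V=29.1900[EX]; j=3 S=128.6500 intr=6.2500 cont=11.4420 V=11.4420[hold]; j=4 S=156.5682 intr=0.0000 cont=2.1543 V=2.1543[hold]; j=5 S=190.5448 intr=0.0000 cont=0.0000 V=0.0000[hold]; j=6 S=231.8947 intr=0.0000 cont=0.0000 V=0.0000[hold]  S*(6)=105.7100
k=5: j=0 S=78.7364 intr=56.1636 cont=55.3391 V=56.1636[EX]; j=1 S=95.8229 intr=39.0771 cont=38.2527 V=39.0771[EX]; j=2 S=116.6173 intr=18.2827 cont=20.0731 V=20.0731[hold]; j=3 S=141.9243 intr=0.0000 cont=6.6945 V=6.6945[hold]; j=4 S=172.7230 intr=0.0000 cont=1.0562 V=1.0562[hold]; j=5 S=210.2054 intr=0.0000 cont=0.0000 V=0.0000[hold]  S*(5)=95.8229
k=4: j=0 S=86.8605 intr=48.0395 cont=47.2150 V=48.0395[EX]; j=1 S=105.7100 intr=29.1900 cont=29.2673 V=29.2673[hold]; j=2 S=128.6500 intr=6.2500 cont=13.2126 V=13.2126[hold]; j=3 S=156.5682 intr=0.0000 cont=3.8139 V=3.8139[hold]; j=4 S=190.5448 intr=0.0000 cont=0.5178 V=0.5178[hold]  S*(4)=86.8605
k=3: j=0 S=95.8229 intr=39.0771 cont=38.2916 V=39.0771[EX]; j=1 S=116.6173 intr=18.2827 cont=21.0027 V=21.0027[hold]; j=2 S=141.9243 intr=0.0000 cont=8.3984 V=8.3984[hold]; j=3 S=172.7230 intr=0.0000 cont=2.1306 V=2.1306[hold]  S*(3)=95.8229
k=2: j=0 S=105.7100 intr=29.1900 cont=29.7354 V=29.7354[hold]; j=1 S=128.6500 intr=6.2500 cont=14.5264 V=14.5264[hold]; j=2 S=156.5682 intr=0.0000 cont=5.1904 V=5.1904[hold]  S*(2)=-
k=1: j=0 S=116.6173 intr=18.2827 cont=21.8939 V=21.8939[hold]; j=1 S=141.9243 intr=0.0000 cont=9.7357 V=9.7357[hold]  S*(1)=-
k=0: j=0 S=128.6500 intr=6.2500 cont=15.6369 V=15.6369[hold]  S*(0)=-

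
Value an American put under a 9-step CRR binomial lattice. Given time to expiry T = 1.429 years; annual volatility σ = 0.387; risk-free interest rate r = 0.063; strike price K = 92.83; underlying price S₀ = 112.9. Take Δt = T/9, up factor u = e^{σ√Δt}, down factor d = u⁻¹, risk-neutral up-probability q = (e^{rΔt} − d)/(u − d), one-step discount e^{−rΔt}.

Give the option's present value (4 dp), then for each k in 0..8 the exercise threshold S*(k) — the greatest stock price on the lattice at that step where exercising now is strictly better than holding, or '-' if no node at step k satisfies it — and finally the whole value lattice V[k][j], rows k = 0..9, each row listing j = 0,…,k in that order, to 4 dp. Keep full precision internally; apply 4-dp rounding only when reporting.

price = 7.6439
boundary = - - - - 60.9267 52.2199 60.9267 71.0852 60.9267
tree:
7.6439
11.4332 3.9179
16.6422 6.3302 1.5267
23.4688 9.9882 2.7120 0.3437
31.9033 15.3068 4.7436 0.6862 0.0000
40.6101 22.6158 8.1316 1.3696 0.0000 0.0000
48.0726 31.9033 13.5626 2.7340 0.0000 0.0000 0.0000
54.4687 40.6101 21.7448 5.4573 0.0000 0.0000 0.0000 0.0000
59.9508 48.0726 31.9033 10.8935 0.0000 0.0000 0.0000 0.0000 0.0000
64.6494 54.4687 40.6101 21.7448 0.0000 0.0000 0.0000 0.0000 0.0000 0.0000

params: Δt=0.15878 u=1.16673 d=0.85709 q=0.49399 e^(-rΔt)=0.99005
t_9 payoffs: 64.6494 54.4687 40.6101 21.7448 0.0000 0.0000 0.0000 0.0000 0.0000 0.0000
t_8: node(8,0) S=32.8792 payoff=59.9508 vs cont=59.0268 → 59.9508 [stop]  node(8,1) S=44.7574 payoff=48.0726 vs cont=47.1487 → 48.0726 [stop]  node(8,2) S=60.9267 payoff=31.9033 vs cont=30.9793 → 31.9033 [stop]  node(8,3) S=82.9375 payoff=9.8925 vs cont=10.8935 → 10.8935 [wait]  node(8,4) S=112.9000 payoff=0.0000 vs cont=0.0000 → 0.0000 [wait]  node(8,5) S=153.6869 payoff=0.0000 vs cont=0.0000 → 0.0000 [wait]  node(8,6) S=209.2088 payoff=0.0000 vs cont=0.0000 → 0.0000 [wait]  node(8,7) S=284.7889 payoff=0.0000 vs cont=0.0000 → 0.0000 [wait]  node(8,8) S=387.6735 payoff=0.0000 vs cont=0.0000 → 0.0000 [wait]  ⇒ S*(8)=60.9267
t_7: node(7,0) S=38.3613 payoff=54.4687 vs cont=53.5447 → 54.4687 [stop]  node(7,1) S=52.2199 payoff=40.6101 vs cont=39.6861 → 40.6101 [stop]  node(7,2) S=71.0852 payoff=21.7448 vs cont=21.3104 → 21.7448 [stop]  node(7,3) S=96.7659 payoff=0.0000 vs cont=5.4573 → 5.4573 [wait]  node(7,4) S=131.7242 payoff=0.0000 vs cont=0.0000 → 0.0000 [wait]  node(7,5) S=179.3116 payoff=0.0000 vs cont=0.0000 → 0.0000 [wait]  node(7,6) S=244.0909 payoff=0.0000 vs cont=0.0000 → 0.0000 [wait]  node(7,7) S=332.2726 payoff=0.0000 vs cont=0.0000 → 0.0000 [wait]  ⇒ S*(7)=71.0852
t_6: node(6,0) S=44.7574 payoff=48.0726 vs cont=47.1487 → 48.0726 [stop]  node(6,1) S=60.9267 payoff=31.9033 vs cont=30.9793 → 31.9033 [stop]  node(6,2) S=82.9375 payoff=9.8925 vs cont=13.5626 → 13.5626 [wait]  node(6,3) S=112.9000 payoff=0.0000 vs cont=2.7340 → 2.7340 [wait]  node(6,4) S=153.6869 payoff=0.0000 vs cont=0.0000 → 0.0000 [wait]  node(6,5) S=209.2088 payoff=0.0000 vs cont=0.0000 → 0.0000 [wait]  node(6,6) S=284.7889 payoff=0.0000 vs cont=0.0000 → 0.0000 [wait]  ⇒ S*(6)=60.9267
t_5: node(5,0) S=52.2199 payoff=40.6101 vs cont=39.6861 → 40.6101 [stop]  node(5,1) S=71.0852 payoff=21.7448 vs cont=22.6158 → 22.6158 [wait]  node(5,2) S=96.7659 payoff=0.0000 vs cont=8.1316 → 8.1316 [wait]  node(5,3) S=131.7242 payoff=0.0000 vs cont=1.3696 → 1.3696 [wait]  node(5,4) S=179.3116 payoff=0.0000 vs cont=0.0000 → 0.0000 [wait]  node(5,5) S=244.0909 payoff=0.0000 vs cont=0.0000 → 0.0000 [wait]  ⇒ S*(5)=52.2199
t_4: node(4,0) S=60.9267 payoff=31.9033 vs cont=31.4053 → 31.9033 [stop]  node(4,1) S=82.9375 payoff=9.8925 vs cont=15.3068 → 15.3068 [wait]  node(4,2) S=112.9000 payoff=0.0000 vs cont=4.7436 → 4.7436 [wait]  node(4,3) S=153.6869 payoff=0.0000 vs cont=0.6862 → 0.6862 [wait]  node(4,4) S=209.2088 payoff=0.0000 vs cont=0.0000 → 0.0000 [wait]  ⇒ S*(4)=60.9267
t_3: node(3,0) S=71.0852 payoff=21.7448 vs cont=23.4688 → 23.4688 [wait]  node(3,1) S=96.7659 payoff=0.0000 vs cont=9.9882 → 9.9882 [wait]  node(3,2) S=131.7242 payoff=0.0000 vs cont=2.7120 → 2.7120 [wait]  node(3,3) S=179.3116 payoff=0.0000 vs cont=0.3437 → 0.3437 [wait]  ⇒ S*(3)=-
t_2: node(2,0) S=82.9375 payoff=9.8925 vs cont=16.6422 → 16.6422 [wait]  node(2,1) S=112.9000 payoff=0.0000 vs cont=6.3302 → 6.3302 [wait]  node(2,2) S=153.6869 payoff=0.0000 vs cont=1.5267 → 1.5267 [wait]  ⇒ S*(2)=-
t_1: node(1,0) S=96.7659 payoff=0.0000 vs cont=11.4332 → 11.4332 [wait]  node(1,1) S=131.7242 payoff=0.0000 vs cont=3.9179 → 3.9179 [wait]  ⇒ S*(1)=-
t_0: node(0,0) S=112.9000 payoff=0.0000 vs cont=7.6439 → 7.6439 [wait]  ⇒ S*(0)=-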